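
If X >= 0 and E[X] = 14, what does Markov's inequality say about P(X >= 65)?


Markov: P(X >= a) <= E[X]/a
P(X >= 65) <= 14/65

14/65


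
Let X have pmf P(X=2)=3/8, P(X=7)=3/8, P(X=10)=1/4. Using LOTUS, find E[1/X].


E[1/X] = sum(g(x)*P(x))
= 1/2*3/8 + 1/7*3/8 + 1/10*1/4
= 149/560

149/560


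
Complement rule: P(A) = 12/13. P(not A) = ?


P(A') = 1 - P(A) = 1 - 12/13 = 1/13

1/13


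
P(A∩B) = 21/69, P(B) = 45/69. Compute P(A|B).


P(A|B) = P(A∩B)/P(B) = (21/69)/(45/69) = 21/45 = 7/15

7/15


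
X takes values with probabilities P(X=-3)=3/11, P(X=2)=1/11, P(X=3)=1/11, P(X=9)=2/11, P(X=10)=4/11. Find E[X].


E[X] = sum(x * P(x))
= -3*3/11 + 2*1/11 + 3*1/11 + 9*2/11 + 10*4/11
= 54/11

54/11


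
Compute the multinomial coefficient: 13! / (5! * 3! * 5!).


13! = 6227020800
Denominator: 5!=120 * 3!=6 * 5!=120
Coefficient = 6227020800 / 86400 = 72072

72072


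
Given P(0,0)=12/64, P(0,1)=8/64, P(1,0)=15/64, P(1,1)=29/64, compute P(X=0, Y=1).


Read from table: P(X=0, Y=1) = 8/64 = 1/8

1/8


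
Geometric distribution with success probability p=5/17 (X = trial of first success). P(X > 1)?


P(X > 1) = P(first 1 trials all fail) = (1-p)^1 = (12/17)^1 = 12/17

12/17


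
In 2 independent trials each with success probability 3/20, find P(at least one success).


P(at least one) = 1 - P(none)
P(none) = (1 - 3/20)^2 = (17/20)^2 = 289/400
P(at least one) = 1 - 289/400 = 111/400

111/400


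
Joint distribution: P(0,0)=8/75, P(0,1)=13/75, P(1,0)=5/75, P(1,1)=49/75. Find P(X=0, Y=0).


Read from table: P(X=0, Y=0) = 8/75

8/75


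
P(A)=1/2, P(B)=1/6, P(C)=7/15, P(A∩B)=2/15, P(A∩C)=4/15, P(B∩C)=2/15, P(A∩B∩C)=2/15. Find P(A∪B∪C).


P(A∪B∪C) = P(A)+P(B)+P(C) - P(AB)-P(AC)-P(BC) + P(ABC)
= 1/2+1/6+7/15 - 2/15-4/15-2/15 + 2/15
= 11/15

11/15


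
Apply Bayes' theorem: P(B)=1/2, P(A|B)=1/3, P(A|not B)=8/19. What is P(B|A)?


P(A) = P(A|B)P(B) + P(A|B')P(B') = 1/3*1/2 + 8/19*1/2 = 43/114
P(B|A) = P(A|B)P(B)/P(A) = (1/6)/(43/114) = 19/43

19/43


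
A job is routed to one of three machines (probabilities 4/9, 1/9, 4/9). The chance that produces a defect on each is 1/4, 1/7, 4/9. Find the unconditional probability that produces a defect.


P(A) = P(A|B1)P(B1) + P(A|B2)P(B2) + P(A|B3)P(B3)
= 1/4*4/9 + 1/7*1/9 + 4/9*4/9
= 1/9 + 1/63 + 16/81 = 184/567

184/567


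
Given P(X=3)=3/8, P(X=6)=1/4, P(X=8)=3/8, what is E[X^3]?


E[X^3] = sum(g(x)*P(x))
= 27*3/8 + 216*1/4 + 512*3/8
= 2049/8

2049/8


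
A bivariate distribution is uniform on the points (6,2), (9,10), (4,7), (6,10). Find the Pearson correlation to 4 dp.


Cov(X,Y) = 2.1875, Var(X) = 3.1875, Var(Y) = 10.6875
rho = Cov/(sqrt(VarX)*sqrt(VarY)) = 0.3748

0.3748


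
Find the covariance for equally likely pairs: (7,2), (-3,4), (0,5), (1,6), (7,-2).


E[X]=12/5, E[Y]=3, E[XY]=-6/5
Cov(X,Y) = E[XY] - E[X]E[Y] = -6/5 - 12/5*3 = -42/5

-42/5


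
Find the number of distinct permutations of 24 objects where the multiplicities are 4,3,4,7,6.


24! = 620448401733239439360000
Denominator: 4!=24 * 3!=6 * 4!=24 * 7!=5040 * 6!=720
Coefficient = 620448401733239439360000 / 12541132800 = 49473074851200

49473074851200


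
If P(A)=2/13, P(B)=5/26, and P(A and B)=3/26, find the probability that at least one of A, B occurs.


P(A∪B) = P(A) + P(B) - P(A∩B)
= 2/13 + 5/26 - 3/26 = 3/13

3/13


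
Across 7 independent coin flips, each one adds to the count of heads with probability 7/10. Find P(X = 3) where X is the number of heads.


P(X=3) = C(7,3) * p^3 * (1-p)^4
= 35 * 343/1000 * 81/10000
= 194481/2000000

194481/2000000


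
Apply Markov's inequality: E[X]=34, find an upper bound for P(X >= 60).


Markov: P(X >= a) <= E[X]/a
P(X >= 60) <= 34/60 = 17/30

17/30


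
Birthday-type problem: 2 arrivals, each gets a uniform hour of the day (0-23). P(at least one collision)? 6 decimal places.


P(all different) = prod((24-i)/24 for i=0..1) = 0.958333
P(at least one match) = 1 - 0.958333 = 0.041667

0.041667


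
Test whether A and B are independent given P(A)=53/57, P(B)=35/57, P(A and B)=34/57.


P(A)*P(B) = 53/57*35/57 = 1855/3249
P(A∩B) = 34/57 != 1855/3249, so not independent

No, A and B are not independent


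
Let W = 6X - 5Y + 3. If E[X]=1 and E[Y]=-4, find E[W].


E[6X - 5Y + 3] = 6*E[X] - 5*E[Y] + 3
= (6)*(1) + (-5)*(-4) + (3)
= 6 + 20 + 3 = 29

29


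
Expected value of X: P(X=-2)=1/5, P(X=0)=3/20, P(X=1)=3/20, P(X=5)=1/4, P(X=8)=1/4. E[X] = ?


E[X] = sum(x * P(x))
= -2*1/5 + 0*3/20 + 1*3/20 + 5*1/4 + 8*1/4
= 3

3


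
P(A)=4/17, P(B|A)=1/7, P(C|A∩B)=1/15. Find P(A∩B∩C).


P(A∩B∩C) = P(A) * P(B|A) * P(C|A∩B)
= 4/17 * 1/7 * 1/15
= 4/119 * 1/15 = 4/1785

4/1785


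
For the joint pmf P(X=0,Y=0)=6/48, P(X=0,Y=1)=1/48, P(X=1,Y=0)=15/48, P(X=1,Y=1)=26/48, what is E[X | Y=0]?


P(Y=0) = 21/48
E[X|Y=0] = (0*6 + 1*15)/21 = 15/21 = 5/7

5/7


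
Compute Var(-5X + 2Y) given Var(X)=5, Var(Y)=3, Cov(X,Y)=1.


Var(-5X + 2Y) = (-5)^2*Var(X) + 2^2*Var(Y) + 2*(-5)*2*Cov(X,Y)
= 25*5 + 4*3 - 20*1
= 125 + 12 - 20 = 117

117


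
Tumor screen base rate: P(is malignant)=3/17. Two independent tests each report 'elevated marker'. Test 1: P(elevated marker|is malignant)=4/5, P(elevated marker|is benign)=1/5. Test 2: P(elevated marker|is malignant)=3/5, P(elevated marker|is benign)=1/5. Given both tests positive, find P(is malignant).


After test 1: P(+) = 4/5*3/17 + 1/5*14/17 = 26/85
P(B|+) = (12/85)/(26/85) = 6/13
After test 2 (use post1 as new prior): P(+) = 3/5*6/13 + 1/5*7/13 = 5/13
P(B|+,+) = (18/65)/(5/13) = 18/25

18/25


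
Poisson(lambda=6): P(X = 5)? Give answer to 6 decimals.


P(X=5) = e^(-6) * 6^5 / 5!
≈ 0.002478752177 * 7776 / 120
≈ 0.160623

0.160623


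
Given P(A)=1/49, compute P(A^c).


P(A') = 1 - P(A) = 1 - 1/49 = 48/49

48/49


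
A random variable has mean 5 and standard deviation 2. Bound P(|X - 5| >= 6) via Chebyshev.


k = 6/2 = 3
Chebyshev: P(|X-mu| >= k*sigma) <= 1/k^2 = 1/3^2 = 1/9

1/9


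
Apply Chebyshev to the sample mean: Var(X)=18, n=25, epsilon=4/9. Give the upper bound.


Var(Xbar) = Var(X)/n = 18/25
Chebyshev: P(|Xbar-mu| >= 4/9) <= Var(Xbar)/(4/9)^2 = (18/25)/(16/81) = 729/200
Bound exceeds 1, so trivial bound: 1

1


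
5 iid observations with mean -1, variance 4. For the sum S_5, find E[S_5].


E[S_n] = n*E[X_1] = 5*-1 = -5

-5


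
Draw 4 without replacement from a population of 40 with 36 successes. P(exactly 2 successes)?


P(X=2) = C(36,2)*C(4,2) / C(40,4)
= 630*6 / 91390
= 3780/91390 = 378/9139

378/9139


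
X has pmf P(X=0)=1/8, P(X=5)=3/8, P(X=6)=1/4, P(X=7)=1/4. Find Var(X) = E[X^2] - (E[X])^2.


E[X] = 41/8, E[X^2] = 245/8
Var(X) = E[X^2] - (E[X])^2 = 245/8 - (41/8)^2 = 279/64

279/64


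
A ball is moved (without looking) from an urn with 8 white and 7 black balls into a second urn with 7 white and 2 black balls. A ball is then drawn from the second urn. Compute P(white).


P(transfer white) = 8/15; P(transfer black) = 7/15
If white transferred: Urn II has 8 white of 10, so P(white|white moved) = 4/5
If black transferred: Urn II has 7 white of 10, so P(white|black moved) = 7/10
By total probability: P(white) = 8/15*4/5 + 7/15*7/10 = 113/150

113/150


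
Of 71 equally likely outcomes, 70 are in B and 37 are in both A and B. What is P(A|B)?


P(A|B) = P(A∩B)/P(B) = (37/71)/(70/71) = 37/70

37/70


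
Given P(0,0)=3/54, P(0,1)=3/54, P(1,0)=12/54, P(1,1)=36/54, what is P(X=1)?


P(X=1) = P(1,0)+P(1,1) = 12/54 + 36/54 = 48/54 = 8/9

8/9


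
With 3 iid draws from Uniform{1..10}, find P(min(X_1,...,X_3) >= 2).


P(min >= 2) = P(all X_i >= 2) = (P(X_1 >= 2))^3
= (9/10)^3 = 729/1000

729/1000


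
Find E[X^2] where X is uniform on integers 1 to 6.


E[X^2] = (1/6) * sum(x^2 for x=1..6)
= 91/6

91/6


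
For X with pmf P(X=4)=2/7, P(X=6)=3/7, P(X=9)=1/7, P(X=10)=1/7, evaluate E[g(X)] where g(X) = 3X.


E[3X] = sum(g(x)*P(x))
= 12*2/7 + 18*3/7 + 27*1/7 + 30*1/7
= 135/7

135/7


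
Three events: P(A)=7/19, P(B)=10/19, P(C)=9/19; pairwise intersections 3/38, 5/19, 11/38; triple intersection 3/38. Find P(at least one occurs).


P(A∪B∪C) = P(A)+P(B)+P(C) - P(AB)-P(AC)-P(BC) + P(ABC)
= 7/19+10/19+9/19 - 3/38-5/19-11/38 + 3/38
= 31/38

31/38


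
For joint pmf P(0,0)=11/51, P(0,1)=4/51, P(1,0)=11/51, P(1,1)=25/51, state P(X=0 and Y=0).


Read from table: P(X=0, Y=0) = 11/51

11/51


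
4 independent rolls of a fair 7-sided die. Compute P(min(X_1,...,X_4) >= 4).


P(min >= 4) = P(all X_i >= 4) = (P(X_1 >= 4))^4
= (4/7)^4 = 256/2401

256/2401


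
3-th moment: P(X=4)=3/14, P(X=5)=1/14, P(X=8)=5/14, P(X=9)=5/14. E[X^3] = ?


E[X^3] = sum(x^3 * P(x))
= 64*3/14 + 125*1/14 + 512*5/14 + 729*5/14
= 3261/7

3261/7


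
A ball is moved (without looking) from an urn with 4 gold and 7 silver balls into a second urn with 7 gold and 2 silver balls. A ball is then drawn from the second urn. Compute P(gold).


P(transfer gold) = 4/11; P(transfer silver) = 7/11
If gold transferred: Urn II has 8 gold of 10, so P(gold|gold moved) = 4/5
If silver transferred: Urn II has 7 gold of 10, so P(gold|silver moved) = 7/10
By total probability: P(gold) = 4/11*4/5 + 7/11*7/10 = 81/110

81/110


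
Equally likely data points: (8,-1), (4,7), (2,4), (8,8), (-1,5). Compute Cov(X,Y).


E[X]=21/5, E[Y]=23/5, E[XY]=87/5
Cov(X,Y) = E[XY] - E[X]E[Y] = 87/5 - 21/5*23/5 = -48/25

-48/25


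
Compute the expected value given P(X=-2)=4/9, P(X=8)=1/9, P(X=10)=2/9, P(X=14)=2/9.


E[X] = sum(x * P(x))
= -2*4/9 + 8*1/9 + 10*2/9 + 14*2/9
= 16/3

16/3


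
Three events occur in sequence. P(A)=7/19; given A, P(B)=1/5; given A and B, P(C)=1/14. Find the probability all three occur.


P(A∩B∩C) = P(A) * P(B|A) * P(C|A∩B)
= 7/19 * 1/5 * 1/14
= 7/95 * 1/14 = 1/190

1/190


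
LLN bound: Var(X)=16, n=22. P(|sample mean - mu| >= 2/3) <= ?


Var(Xbar) = Var(X)/n = 16/22
Chebyshev: P(|Xbar-mu| >= 2/3) <= Var(Xbar)/(2/3)^2 = (8/11)/(4/9) = 18/11
Bound exceeds 1, so trivial bound: 1

1


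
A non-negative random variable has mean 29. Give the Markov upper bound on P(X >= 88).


Markov: P(X >= a) <= E[X]/a
P(X >= 88) <= 29/88

29/88


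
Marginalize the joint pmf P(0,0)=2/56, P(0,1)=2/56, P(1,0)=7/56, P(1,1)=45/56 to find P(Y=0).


P(Y=0) = P(0,0)+P(1,0) = 2/56 + 7/56 = 9/56

9/56


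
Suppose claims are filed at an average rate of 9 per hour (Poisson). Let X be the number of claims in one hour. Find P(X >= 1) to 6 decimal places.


P(X>=1) = 1 - P(X<=0) = 1 - (e^(-9)*9^0/0!)
≈ 1 - 0.0001234098 = 0.9998765902
≈ 0.999877

0.999877


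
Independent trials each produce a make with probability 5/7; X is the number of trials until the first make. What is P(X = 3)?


P(X=3) = (1-p)^2 * p = (2/7)^2 * 5/7
= 4/49 * 5/7 = 20/343

20/343


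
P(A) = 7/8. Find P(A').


P(A') = 1 - P(A) = 1 - 7/8 = 1/8

1/8


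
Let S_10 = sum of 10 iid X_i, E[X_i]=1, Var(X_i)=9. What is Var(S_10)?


By independence, Var(S_n) = n*Var(X_1) = 10*9 = 90

90


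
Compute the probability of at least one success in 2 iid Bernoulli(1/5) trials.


P(at least one) = 1 - P(none)
P(none) = (1 - 1/5)^2 = (4/5)^2 = 16/25
P(at least one) = 1 - 16/25 = 9/25

9/25


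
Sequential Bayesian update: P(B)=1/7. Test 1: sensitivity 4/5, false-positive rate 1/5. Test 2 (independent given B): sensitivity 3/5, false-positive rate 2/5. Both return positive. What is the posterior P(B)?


After test 1: P(+) = 4/5*1/7 + 1/5*6/7 = 2/7
P(B|+) = (4/35)/(2/7) = 2/5
After test 2 (use post1 as new prior): P(+) = 3/5*2/5 + 2/5*3/5 = 12/25
P(B|+,+) = (6/25)/(12/25) = 1/2

1/2


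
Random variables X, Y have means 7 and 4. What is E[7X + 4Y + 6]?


E[7X + 4Y + 6] = 7*E[X] + 4*E[Y] + 6
= (7)*(7) + (4)*(4) + (6)
= 49 + 16 + 6 = 71

71


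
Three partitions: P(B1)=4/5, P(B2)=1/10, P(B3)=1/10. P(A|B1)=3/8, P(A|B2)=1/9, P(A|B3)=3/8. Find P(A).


P(A) = P(A|B1)P(B1) + P(A|B2)P(B2) + P(A|B3)P(B3)
= 3/8*4/5 + 1/9*1/10 + 3/8*1/10
= 3/10 + 1/90 + 3/80 = 251/720

251/720


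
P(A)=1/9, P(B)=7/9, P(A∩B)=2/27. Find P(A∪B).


P(A∪B) = P(A) + P(B) - P(A∩B)
= 1/9 + 7/9 - 2/27 = 22/27

22/27


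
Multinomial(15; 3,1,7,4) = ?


15! = 1307674368000
Denominator: 3!=6 * 1!=1 * 7!=5040 * 4!=24
Coefficient = 1307674368000 / 725760 = 1801800

1801800


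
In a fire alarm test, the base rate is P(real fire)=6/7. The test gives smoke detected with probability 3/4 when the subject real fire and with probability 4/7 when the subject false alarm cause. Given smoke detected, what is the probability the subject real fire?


P(A) = P(A|B)P(B) + P(A|B')P(B') = 3/4*6/7 + 4/7*1/7 = 71/98
P(B|A) = P(A|B)P(B)/P(A) = (9/14)/(71/98) = 63/71

63/71


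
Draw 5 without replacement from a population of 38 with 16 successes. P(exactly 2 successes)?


P(X=2) = C(16,2)*C(22,3) / C(38,5)
= 120*1540 / 501942
= 184800/501942 = 4400/11951

4400/11951


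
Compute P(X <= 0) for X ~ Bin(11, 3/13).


P(X<=0) = P(X=0)
= 100000000000/1792160394037
= 100000000000/1792160394037

100000000000/1792160394037


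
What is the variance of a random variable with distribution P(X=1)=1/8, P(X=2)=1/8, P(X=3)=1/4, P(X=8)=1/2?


E[X] = 41/8, E[X^2] = 279/8
Var(X) = E[X^2] - (E[X])^2 = 279/8 - (41/8)^2 = 551/64

551/64


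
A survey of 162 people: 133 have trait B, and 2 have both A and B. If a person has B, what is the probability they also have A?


P(A|B) = P(A∩B)/P(B) = (2/162)/(133/162) = 2/133

2/133


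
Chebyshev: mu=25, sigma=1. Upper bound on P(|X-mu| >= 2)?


k = 2/1 = 2
Chebyshev: P(|X-mu| >= k*sigma) <= 1/k^2 = 1/2^2 = 1/4

1/4


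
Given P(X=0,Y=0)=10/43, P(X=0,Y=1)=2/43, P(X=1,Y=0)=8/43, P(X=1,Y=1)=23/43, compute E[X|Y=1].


P(Y=1) = 25/43
E[X|Y=1] = (0*2 + 1*23)/25 = 23/25

23/25


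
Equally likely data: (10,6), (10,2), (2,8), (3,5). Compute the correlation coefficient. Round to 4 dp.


Cov(X,Y) = -5.0625, Var(X) = 14.1875, Var(Y) = 4.6875
rho = Cov/(sqrt(VarX)*sqrt(VarY)) = -0.6208

-0.6208


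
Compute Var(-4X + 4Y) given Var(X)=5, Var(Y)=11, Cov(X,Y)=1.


Var(-4X + 4Y) = (-4)^2*Var(X) + 4^2*Var(Y) + 2*(-4)*4*Cov(X,Y)
= 16*5 + 16*11 - 32*1
= 80 + 176 - 32 = 224

224


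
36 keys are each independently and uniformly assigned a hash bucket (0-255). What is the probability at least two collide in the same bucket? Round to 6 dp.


P(all different) = prod((256-i)/256 for i=0..35) = 0.075524
P(at least one match) = 1 - 0.075524 = 0.924476

0.924476


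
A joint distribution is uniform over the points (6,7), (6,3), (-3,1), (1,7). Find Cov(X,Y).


E[X]=5/2, E[Y]=9/2, E[XY]=16
Cov(X,Y) = E[XY] - E[X]E[Y] = 16 - 5/2*9/2 = 19/4

19/4


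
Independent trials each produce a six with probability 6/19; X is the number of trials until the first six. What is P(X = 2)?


P(X=2) = (1-p)^1 * p = (13/19)^1 * 6/19
= 13/19 * 6/19 = 78/361

78/361


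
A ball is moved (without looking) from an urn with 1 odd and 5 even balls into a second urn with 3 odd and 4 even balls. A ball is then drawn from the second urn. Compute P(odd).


P(transfer odd) = 1/6; P(transfer even) = 5/6
If odd transferred: Urn II has 4 odd of 8, so P(odd|odd moved) = 1/2
If even transferred: Urn II has 3 odd of 8, so P(odd|even moved) = 3/8
By total probability: P(odd) = 1/6*1/2 + 5/6*3/8 = 19/48

19/48


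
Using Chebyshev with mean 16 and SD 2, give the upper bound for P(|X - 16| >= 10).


k = 10/2 = 5
Chebyshev: P(|X-mu| >= k*sigma) <= 1/k^2 = 1/5^2 = 1/25

1/25


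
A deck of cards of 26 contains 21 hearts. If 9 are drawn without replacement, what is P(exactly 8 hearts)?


P(X=8) = C(21,8)*C(5,1) / C(26,9)
= 203490*5 / 3124550
= 1017450/3124550 = 1071/3289

1071/3289


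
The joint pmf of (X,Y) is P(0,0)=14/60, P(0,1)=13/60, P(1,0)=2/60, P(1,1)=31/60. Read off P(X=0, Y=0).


Read from table: P(X=0, Y=0) = 14/60 = 7/30

7/30


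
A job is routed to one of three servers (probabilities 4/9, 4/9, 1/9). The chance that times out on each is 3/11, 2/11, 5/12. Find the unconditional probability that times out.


P(A) = P(A|B1)P(B1) + P(A|B2)P(B2) + P(A|B3)P(B3)
= 3/11*4/9 + 2/11*4/9 + 5/12*1/9
= 4/33 + 8/99 + 5/108 = 295/1188

295/1188


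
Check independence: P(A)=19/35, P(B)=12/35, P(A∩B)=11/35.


P(A)*P(B) = 19/35*12/35 = 228/1225
P(A∩B) = 11/35 != 228/1225, so not independent

No, A and B are not independent


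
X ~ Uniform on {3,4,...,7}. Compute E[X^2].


E[X^2] = (1/5) * sum(x^2 for x=3..7)
= 135/5 = 27

27


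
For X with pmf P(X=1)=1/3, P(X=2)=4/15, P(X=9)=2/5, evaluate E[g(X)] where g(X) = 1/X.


E[1/X] = sum(g(x)*P(x))
= 1*1/3 + 1/2*4/15 + 1/9*2/5
= 23/45

23/45


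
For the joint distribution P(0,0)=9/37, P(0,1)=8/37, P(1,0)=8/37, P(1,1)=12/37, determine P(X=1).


P(X=1) = P(1,0)+P(1,1) = 8/37 + 12/37 = 20/37

20/37


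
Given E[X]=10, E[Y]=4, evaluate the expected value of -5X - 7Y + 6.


E[-5X - 7Y + 6] = -5*E[X] - 7*E[Y] + 6
= (-5)*(10) + (-7)*(4) + (6)
= -50 - 28 + 6 = -72

-72


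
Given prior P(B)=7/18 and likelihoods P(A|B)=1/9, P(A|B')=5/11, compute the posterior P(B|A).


P(A) = P(A|B)P(B) + P(A|B')P(B') = 1/9*7/18 + 5/11*11/18 = 26/81
P(B|A) = P(A|B)P(B)/P(A) = (7/162)/(26/81) = 7/52

7/52


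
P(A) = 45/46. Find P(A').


P(A') = 1 - P(A) = 1 - 45/46 = 1/46

1/46


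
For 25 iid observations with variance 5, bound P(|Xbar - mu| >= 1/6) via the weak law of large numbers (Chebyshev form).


Var(Xbar) = Var(X)/n = 5/25
Chebyshev: P(|Xbar-mu| >= 1/6) <= Var(Xbar)/(1/6)^2 = (1/5)/(1/36) = 36/5
Bound exceeds 1, so trivial bound: 1

1


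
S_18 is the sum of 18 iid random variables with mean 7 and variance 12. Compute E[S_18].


E[S_n] = n*E[X_1] = 18*7 = 126

126


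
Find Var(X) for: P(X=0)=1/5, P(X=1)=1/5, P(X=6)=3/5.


E[X] = 19/5, E[X^2] = 109/5
Var(X) = E[X^2] - (E[X])^2 = 109/5 - (19/5)^2 = 184/25

184/25


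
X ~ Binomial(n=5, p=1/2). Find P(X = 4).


P(X=4) = C(5,4) * p^4 * (1-p)^1
= 5 * 1/16 * 1/2
= 5/32

5/32


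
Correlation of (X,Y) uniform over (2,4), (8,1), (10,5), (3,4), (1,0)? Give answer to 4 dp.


Cov(X,Y) = 2.1600, Var(X) = 12.5600, Var(Y) = 3.7600
rho = Cov/(sqrt(VarX)*sqrt(VarY)) = 0.3143

0.3143


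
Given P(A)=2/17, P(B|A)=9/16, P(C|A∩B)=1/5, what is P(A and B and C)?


P(A∩B∩C) = P(A) * P(B|A) * P(C|A∩B)
= 2/17 * 9/16 * 1/5
= 9/136 * 1/5 = 9/680

9/680


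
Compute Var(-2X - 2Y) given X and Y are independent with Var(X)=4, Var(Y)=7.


Independence => Cov(X,Y)=0
Var(-2X - 2Y) = (-2)^2*Var(X) + (-2)^2*Var(Y)
= 4*4 + 4*7 = 44

44


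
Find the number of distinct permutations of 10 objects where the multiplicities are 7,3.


10! = 3628800
Denominator: 7!=5040 * 3!=6
Coefficient = 3628800 / 30240 = 120

120


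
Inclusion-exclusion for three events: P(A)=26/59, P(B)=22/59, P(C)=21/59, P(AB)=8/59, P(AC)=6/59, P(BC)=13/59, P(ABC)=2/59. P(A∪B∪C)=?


P(A∪B∪C) = P(A)+P(B)+P(C) - P(AB)-P(AC)-P(BC) + P(ABC)
= 26/59+22/59+21/59 - 8/59-6/59-13/59 + 2/59
= 44/59

44/59


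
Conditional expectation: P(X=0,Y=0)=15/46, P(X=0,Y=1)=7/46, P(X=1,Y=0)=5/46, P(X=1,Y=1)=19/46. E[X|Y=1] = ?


P(Y=1) = 26/46
E[X|Y=1] = (0*7 + 1*19)/26 = 19/26

19/26


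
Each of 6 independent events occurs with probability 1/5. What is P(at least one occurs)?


P(at least one) = 1 - P(none)
P(none) = (1 - 1/5)^6 = (4/5)^6 = 4096/15625
P(at least one) = 1 - 4096/15625 = 11529/15625

11529/15625


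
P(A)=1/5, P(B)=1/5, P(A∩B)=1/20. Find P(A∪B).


P(A∪B) = P(A) + P(B) - P(A∩B)
= 1/5 + 1/5 - 1/20 = 7/20

7/20


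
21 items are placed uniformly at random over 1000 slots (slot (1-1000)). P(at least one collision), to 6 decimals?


P(all different) = prod((1000-i)/1000 for i=0..20) = 0.809410
P(at least one match) = 1 - 0.809410 = 0.190590

0.190590


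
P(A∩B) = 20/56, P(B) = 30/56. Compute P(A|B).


P(A|B) = P(A∩B)/P(B) = (20/56)/(30/56) = 20/30 = 2/3

2/3


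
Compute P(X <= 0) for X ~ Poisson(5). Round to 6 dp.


P(X<=0) = e^(-5)*5^0/0!
≈ 0.0067379470
≈ 0.006738

0.006738


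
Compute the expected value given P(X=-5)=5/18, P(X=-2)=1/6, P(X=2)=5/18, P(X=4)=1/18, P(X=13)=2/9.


E[X] = sum(x * P(x))
= -5*5/18 - 2*1/6 + 2*5/18 + 4*1/18 + 13*2/9
= 35/18

35/18


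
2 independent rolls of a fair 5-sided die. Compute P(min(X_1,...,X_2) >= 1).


P(min >= 1) = P(all X_i >= 1) = (P(X_1 >= 1))^2
= (5/5)^2 = 1^2 = 1

1


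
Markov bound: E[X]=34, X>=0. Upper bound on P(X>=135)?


Markov: P(X >= a) <= E[X]/a
P(X >= 135) <= 34/135

34/135


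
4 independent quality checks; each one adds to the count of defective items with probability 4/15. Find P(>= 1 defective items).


P(at least one) = 1 - P(none)
P(none) = (1 - 4/15)^4 = (11/15)^4 = 14641/50625
P(at least one) = 1 - 14641/50625 = 35984/50625

35984/50625


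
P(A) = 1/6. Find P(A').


P(A') = 1 - P(A) = 1 - 1/6 = 5/6

5/6


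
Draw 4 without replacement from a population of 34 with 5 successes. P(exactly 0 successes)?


P(X=0) = C(5,0)*C(29,4) / C(34,4)
= 1*23751 / 46376
= 23751/46376

23751/46376


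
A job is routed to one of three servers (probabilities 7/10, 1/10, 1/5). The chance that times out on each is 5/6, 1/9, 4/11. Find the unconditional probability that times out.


P(A) = P(A|B1)P(B1) + P(A|B2)P(B2) + P(A|B3)P(B3)
= 5/6*7/10 + 1/9*1/10 + 4/11*1/5
= 7/12 + 1/90 + 4/55 = 1321/1980

1321/1980


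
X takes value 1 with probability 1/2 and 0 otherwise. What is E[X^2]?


For Bernoulli: X in {0,1}
E[X^2] = 0^2*(1-1/2) + 1^2*1/2 = 1/2

1/2


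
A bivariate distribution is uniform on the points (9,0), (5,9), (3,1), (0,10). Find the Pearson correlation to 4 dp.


Cov(X,Y) = -9.2500, Var(X) = 10.6875, Var(Y) = 20.5000
rho = Cov/(sqrt(VarX)*sqrt(VarY)) = -0.6249

-0.6249


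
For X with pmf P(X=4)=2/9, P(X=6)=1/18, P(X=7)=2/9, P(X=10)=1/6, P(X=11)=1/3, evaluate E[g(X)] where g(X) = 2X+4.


E[2X+4] = sum(g(x)*P(x))
= 12*2/9 + 16*1/18 + 18*2/9 + 24*1/6 + 26*1/3
= 182/9

182/9


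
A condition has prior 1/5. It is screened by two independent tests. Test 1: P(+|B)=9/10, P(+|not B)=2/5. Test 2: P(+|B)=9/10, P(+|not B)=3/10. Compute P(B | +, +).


After test 1: P(+) = 9/10*1/5 + 2/5*4/5 = 1/2
P(B|+) = (9/50)/(1/2) = 9/25
After test 2 (use post1 as new prior): P(+) = 9/10*9/25 + 3/10*16/25 = 129/250
P(B|+,+) = (81/250)/(129/250) = 27/43

27/43


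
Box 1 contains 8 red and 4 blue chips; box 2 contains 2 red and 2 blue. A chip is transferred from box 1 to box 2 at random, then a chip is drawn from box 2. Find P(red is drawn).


P(transfer red) = 8/12 = 2/3; P(transfer blue) = 1/3
If red transferred: Urn II has 3 red of 5, so P(red|red moved) = 3/5
If blue transferred: Urn II has 2 red of 5, so P(red|blue moved) = 2/5
By total probability: P(red) = 2/3*3/5 + 1/3*2/5 = 8/15

8/15


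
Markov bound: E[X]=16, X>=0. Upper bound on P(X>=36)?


Markov: P(X >= a) <= E[X]/a
P(X >= 36) <= 16/36 = 4/9

4/9


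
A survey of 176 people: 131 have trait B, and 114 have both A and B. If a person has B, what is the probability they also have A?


P(A|B) = P(A∩B)/P(B) = (114/176)/(131/176) = 114/131

114/131


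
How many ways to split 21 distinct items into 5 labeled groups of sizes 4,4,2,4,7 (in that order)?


21! = 51090942171709440000
Denominator: 4!=24 * 4!=24 * 2!=2 * 4!=24 * 7!=5040
Coefficient = 51090942171709440000 / 139345920 = 366648282000

366648282000


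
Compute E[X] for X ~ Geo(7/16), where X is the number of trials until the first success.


For geometric (trials until first success), E[X] = 1/p = 1/(7/16) = 16/7

16/7


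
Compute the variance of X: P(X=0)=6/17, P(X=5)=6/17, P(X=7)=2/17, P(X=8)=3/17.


E[X] = 4, E[X^2] = 440/17
Var(X) = E[X^2] - (E[X])^2 = 440/17 - (4)^2 = 168/17

168/17


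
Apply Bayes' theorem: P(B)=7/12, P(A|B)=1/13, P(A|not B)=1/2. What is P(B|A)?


P(A) = P(A|B)P(B) + P(A|B')P(B') = 1/13*7/12 + 1/2*5/12 = 79/312
P(B|A) = P(A|B)P(B)/P(A) = (7/156)/(79/312) = 14/79

14/79


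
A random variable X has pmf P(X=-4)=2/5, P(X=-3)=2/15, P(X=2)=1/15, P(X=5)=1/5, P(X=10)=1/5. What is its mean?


E[X] = sum(x * P(x))
= -4*2/5 - 3*2/15 + 2*1/15 + 5*1/5 + 10*1/5
= 17/15

17/15


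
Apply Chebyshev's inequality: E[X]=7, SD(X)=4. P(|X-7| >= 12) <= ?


k = 12/4 = 3
Chebyshev: P(|X-mu| >= k*sigma) <= 1/k^2 = 1/3^2 = 1/9

1/9


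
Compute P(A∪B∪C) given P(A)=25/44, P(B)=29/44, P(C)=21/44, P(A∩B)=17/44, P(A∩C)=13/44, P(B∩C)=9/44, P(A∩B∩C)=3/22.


P(A∪B∪C) = P(A)+P(B)+P(C) - P(AB)-P(AC)-P(BC) + P(ABC)
= 25/44+29/44+21/44 - 17/44-13/44-9/44 + 3/22
= 21/22

21/22


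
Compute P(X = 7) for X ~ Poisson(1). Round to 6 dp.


P(X=7) = e^(-1) * 1^7 / 7!
≈ 0.3678794412 * 1 / 5040
≈ 0.000073

0.000073


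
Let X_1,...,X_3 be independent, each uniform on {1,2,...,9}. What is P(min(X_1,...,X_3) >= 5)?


P(min >= 5) = P(all X_i >= 5) = (P(X_1 >= 5))^3
= (5/9)^3 = 125/729

125/729


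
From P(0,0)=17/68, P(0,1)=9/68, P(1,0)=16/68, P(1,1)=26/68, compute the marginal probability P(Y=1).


P(Y=1) = P(0,1)+P(1,1) = 9/68 + 26/68 = 35/68

35/68


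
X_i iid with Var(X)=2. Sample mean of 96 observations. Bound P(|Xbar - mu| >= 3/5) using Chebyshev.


Var(Xbar) = Var(X)/n = 2/96
Chebyshev: P(|Xbar-mu| >= 3/5) <= Var(Xbar)/(3/5)^2 = (1/48)/(9/25) = 25/432

25/432


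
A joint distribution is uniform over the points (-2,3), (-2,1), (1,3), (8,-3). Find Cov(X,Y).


E[X]=5/4, E[Y]=1, E[XY]=-29/4
Cov(X,Y) = E[XY] - E[X]E[Y] = -29/4 - 5/4*1 = -17/2

-17/2


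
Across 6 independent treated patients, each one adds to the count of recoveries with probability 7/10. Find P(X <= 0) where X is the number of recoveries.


P(X<=0) = P(X=0)
= 729/1000000
= 729/1000000

729/1000000


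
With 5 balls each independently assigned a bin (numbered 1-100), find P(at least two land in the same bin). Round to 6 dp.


P(all different) = prod((100-i)/100 for i=0..4) = 0.903450
P(at least one match) = 1 - 0.903450 = 0.096550

0.096550


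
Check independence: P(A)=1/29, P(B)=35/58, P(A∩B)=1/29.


P(A)*P(B) = 1/29*35/58 = 35/1682
P(A∩B) = 1/29 != 35/1682, so not independent

No, A and B are not independent


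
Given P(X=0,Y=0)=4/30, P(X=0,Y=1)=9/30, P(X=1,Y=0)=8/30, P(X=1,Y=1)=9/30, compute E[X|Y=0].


P(Y=0) = 12/30
E[X|Y=0] = (0*4 + 1*8)/12 = 8/12 = 2/3

2/3


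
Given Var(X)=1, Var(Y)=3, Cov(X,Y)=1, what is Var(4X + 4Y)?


Var(4X + 4Y) = 4^2*Var(X) + 4^2*Var(Y) + 2*4*4*Cov(X,Y)
= 16*1 + 16*3 + 32*1
= 16 + 48 + 32 = 96

96


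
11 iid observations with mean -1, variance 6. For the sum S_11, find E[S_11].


E[S_n] = n*E[X_1] = 11*-1 = -11

-11


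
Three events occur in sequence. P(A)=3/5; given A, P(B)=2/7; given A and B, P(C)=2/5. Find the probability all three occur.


P(A∩B∩C) = P(A) * P(B|A) * P(C|A∩B)
= 3/5 * 2/7 * 2/5
= 6/35 * 2/5 = 12/175

12/175


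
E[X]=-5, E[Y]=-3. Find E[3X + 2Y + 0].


E[3X + 2Y + 0] = 3*E[X] + 2*E[Y] + 0
= (3)*(-5) + (2)*(-3) + (0)
= -15 - 6 + 0 = -21

-21


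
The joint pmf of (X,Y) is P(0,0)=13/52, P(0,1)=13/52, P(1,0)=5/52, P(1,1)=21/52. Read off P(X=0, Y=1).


Read from table: P(X=0, Y=1) = 13/52 = 1/4

1/4


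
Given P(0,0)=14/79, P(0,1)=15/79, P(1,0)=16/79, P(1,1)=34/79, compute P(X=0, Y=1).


Read from table: P(X=0, Y=1) = 15/79

15/79


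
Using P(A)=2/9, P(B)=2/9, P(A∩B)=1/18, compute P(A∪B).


P(A∪B) = P(A) + P(B) - P(A∩B)
= 2/9 + 2/9 - 1/18 = 7/18

7/18


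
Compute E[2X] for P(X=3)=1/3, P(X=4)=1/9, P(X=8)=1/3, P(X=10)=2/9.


E[2X] = sum(g(x)*P(x))
= 6*1/3 + 8*1/9 + 16*1/3 + 20*2/9
= 38/3

38/3


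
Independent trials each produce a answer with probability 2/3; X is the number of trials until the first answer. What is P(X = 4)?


P(X=4) = (1-p)^3 * p = (1/3)^3 * 2/3
= 1/27 * 2/3 = 2/81

2/81


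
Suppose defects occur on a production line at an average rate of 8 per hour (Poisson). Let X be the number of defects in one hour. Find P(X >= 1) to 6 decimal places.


P(X>=1) = 1 - P(X<=0) = 1 - (e^(-8)*8^0/0!)
≈ 1 - 0.0003354626 = 0.9996645374
≈ 0.999665

0.999665


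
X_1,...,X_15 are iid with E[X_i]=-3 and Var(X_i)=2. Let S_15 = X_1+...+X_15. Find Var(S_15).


By independence, Var(S_n) = n*Var(X_1) = 15*2 = 30

30


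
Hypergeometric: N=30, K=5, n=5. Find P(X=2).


P(X=2) = C(5,2)*C(25,3) / C(30,5)
= 10*2300 / 142506
= 23000/142506 = 11500/71253

11500/71253


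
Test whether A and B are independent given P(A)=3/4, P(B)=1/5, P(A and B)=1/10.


P(A)*P(B) = 3/4*1/5 = 3/20
P(A∩B) = 1/10 != 3/20, so not independent

No, A and B are not independent


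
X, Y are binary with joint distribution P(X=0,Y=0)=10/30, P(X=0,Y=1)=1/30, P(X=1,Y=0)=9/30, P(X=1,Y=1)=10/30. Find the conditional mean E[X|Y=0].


P(Y=0) = 19/30
E[X|Y=0] = (0*10 + 1*9)/19 = 9/19

9/19


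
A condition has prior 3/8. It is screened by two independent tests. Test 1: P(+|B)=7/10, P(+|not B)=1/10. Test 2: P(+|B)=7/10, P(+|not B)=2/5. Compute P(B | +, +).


After test 1: P(+) = 7/10*3/8 + 1/10*5/8 = 13/40
P(B|+) = (21/80)/(13/40) = 21/26
After test 2 (use post1 as new prior): P(+) = 7/10*21/26 + 2/5*5/26 = 167/260
P(B|+,+) = (147/260)/(167/260) = 147/167

147/167


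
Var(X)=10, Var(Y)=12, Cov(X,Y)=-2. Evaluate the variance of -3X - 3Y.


Var(-3X - 3Y) = (-3)^2*Var(X) + (-3)^2*Var(Y) + 2*(-3)*(-3)*Cov(X,Y)
= 9*10 + 9*12 + 18*(-2)
= 90 + 108 - 36 = 162

162


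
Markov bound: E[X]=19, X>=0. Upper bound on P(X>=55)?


Markov: P(X >= a) <= E[X]/a
P(X >= 55) <= 19/55

19/55


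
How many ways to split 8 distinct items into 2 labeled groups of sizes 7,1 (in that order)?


8! = 40320
Denominator: 7!=5040 * 1!=1
Coefficient = 40320 / 5040 = 8

8


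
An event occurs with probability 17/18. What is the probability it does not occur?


P(A') = 1 - P(A) = 1 - 17/18 = 1/18

1/18


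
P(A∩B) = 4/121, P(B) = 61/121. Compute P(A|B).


P(A|B) = P(A∩B)/P(B) = (4/121)/(61/121) = 4/61

4/61


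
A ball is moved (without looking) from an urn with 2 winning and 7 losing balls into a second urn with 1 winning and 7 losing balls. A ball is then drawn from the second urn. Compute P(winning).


P(transfer winning) = 2/9; P(transfer losing) = 7/9
If winning transferred: Urn II has 2 winning of 9, so P(winning|winning moved) = 2/9
If losing transferred: Urn II has 1 winning of 9, so P(winning|losing moved) = 1/9
By total probability: P(winning) = 2/9*2/9 + 7/9*1/9 = 11/81

11/81


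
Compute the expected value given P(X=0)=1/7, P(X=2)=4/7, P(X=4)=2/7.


E[X] = sum(x * P(x))
= 0*1/7 + 2*4/7 + 4*2/7
= 16/7

16/7


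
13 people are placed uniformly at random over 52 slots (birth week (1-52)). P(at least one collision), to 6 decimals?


P(all different) = prod((52-i)/52 for i=0..12) = 0.194545
P(at least one match) = 1 - 0.194545 = 0.805455

0.805455


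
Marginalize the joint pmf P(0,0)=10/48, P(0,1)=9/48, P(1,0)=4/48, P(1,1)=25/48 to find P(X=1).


P(X=1) = P(1,0)+P(1,1) = 4/48 + 25/48 = 29/48

29/48


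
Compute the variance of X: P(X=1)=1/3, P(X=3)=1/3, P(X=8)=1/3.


E[X] = 4, E[X^2] = 74/3
Var(X) = E[X^2] - (E[X])^2 = 74/3 - (4)^2 = 26/3

26/3


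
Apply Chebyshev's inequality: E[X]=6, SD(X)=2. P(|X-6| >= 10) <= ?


k = 10/2 = 5
Chebyshev: P(|X-mu| >= k*sigma) <= 1/k^2 = 1/5^2 = 1/25

1/25


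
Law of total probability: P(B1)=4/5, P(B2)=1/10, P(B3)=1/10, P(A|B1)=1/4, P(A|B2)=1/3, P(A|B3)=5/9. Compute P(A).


P(A) = P(A|B1)P(B1) + P(A|B2)P(B2) + P(A|B3)P(B3)
= 1/4*4/5 + 1/3*1/10 + 5/9*1/10
= 1/5 + 1/30 + 1/18 = 13/45

13/45


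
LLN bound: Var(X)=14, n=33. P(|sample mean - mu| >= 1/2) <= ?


Var(Xbar) = Var(X)/n = 14/33
Chebyshev: P(|Xbar-mu| >= 1/2) <= Var(Xbar)/(1/2)^2 = (14/33)/(1/4) = 56/33
Bound exceeds 1, so trivial bound: 1

1


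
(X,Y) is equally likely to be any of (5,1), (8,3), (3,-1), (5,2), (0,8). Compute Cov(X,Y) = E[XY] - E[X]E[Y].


E[X]=21/5, E[Y]=13/5, E[XY]=36/5
Cov(X,Y) = E[XY] - E[X]E[Y] = 36/5 - 21/5*13/5 = -93/25

-93/25


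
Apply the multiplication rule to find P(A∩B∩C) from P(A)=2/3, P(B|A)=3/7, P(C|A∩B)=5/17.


P(A∩B∩C) = P(A) * P(B|A) * P(C|A∩B)
= 2/3 * 3/7 * 5/17
= 2/7 * 5/17 = 10/119

10/119


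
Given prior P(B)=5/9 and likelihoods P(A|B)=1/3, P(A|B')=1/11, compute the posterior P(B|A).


P(A) = P(A|B)P(B) + P(A|B')P(B') = 1/3*5/9 + 1/11*4/9 = 67/297
P(B|A) = P(A|B)P(B)/P(A) = (5/27)/(67/297) = 55/67

55/67


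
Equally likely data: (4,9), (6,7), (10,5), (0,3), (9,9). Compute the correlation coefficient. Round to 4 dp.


Cov(X,Y) = 3.5200, Var(X) = 12.9600, Var(Y) = 5.4400
rho = Cov/(sqrt(VarX)*sqrt(VarY)) = 0.4192

0.4192


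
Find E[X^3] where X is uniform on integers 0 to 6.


E[X^3] = (1/7) * sum(x^3 for x=0..6)
= 441/7 = 63

63


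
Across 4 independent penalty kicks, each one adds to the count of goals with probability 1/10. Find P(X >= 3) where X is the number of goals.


P(X>=3) = P(X=3) + P(X=4)
= 9/2500 + 1/10000
= 37/10000

37/10000


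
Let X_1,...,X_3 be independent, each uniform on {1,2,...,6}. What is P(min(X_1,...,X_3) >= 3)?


P(min >= 3) = P(all X_i >= 3) = (P(X_1 >= 3))^3
= (4/6)^3 = (2/3)^3 = 8/27

8/27


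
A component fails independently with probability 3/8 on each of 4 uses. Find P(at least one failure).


P(at least one) = 1 - P(none)
P(none) = (1 - 3/8)^4 = (5/8)^4 = 625/4096
P(at least one) = 1 - 625/4096 = 3471/4096

3471/4096


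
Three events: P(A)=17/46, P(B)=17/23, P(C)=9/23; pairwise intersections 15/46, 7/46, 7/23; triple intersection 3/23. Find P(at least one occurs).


P(A∪B∪C) = P(A)+P(B)+P(C) - P(AB)-P(AC)-P(BC) + P(ABC)
= 17/46+17/23+9/23 - 15/46-7/46-7/23 + 3/23
= 39/46

39/46


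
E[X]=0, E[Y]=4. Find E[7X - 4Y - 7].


E[7X - 4Y - 7] = 7*E[X] - 4*E[Y] - 7
= (7)*(0) + (-4)*(4) + (-7)
= 0 - 16 - 7 = -23

-23


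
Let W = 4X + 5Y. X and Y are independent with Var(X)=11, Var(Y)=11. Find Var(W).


Independence => Cov(X,Y)=0
Var(4X + 5Y) = 4^2*Var(X) + 5^2*Var(Y)
= 16*11 + 25*11 = 451

451


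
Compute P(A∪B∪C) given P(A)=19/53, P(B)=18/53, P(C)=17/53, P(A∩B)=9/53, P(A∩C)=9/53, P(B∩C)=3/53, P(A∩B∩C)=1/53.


P(A∪B∪C) = P(A)+P(B)+P(C) - P(AB)-P(AC)-P(BC) + P(ABC)
= 19/53+18/53+17/53 - 9/53-9/53-3/53 + 1/53
= 34/53

34/53


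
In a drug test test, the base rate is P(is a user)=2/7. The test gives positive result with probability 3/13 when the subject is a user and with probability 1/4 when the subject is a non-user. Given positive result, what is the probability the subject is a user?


P(A) = P(A|B)P(B) + P(A|B')P(B') = 3/13*2/7 + 1/4*5/7 = 89/364
P(B|A) = P(A|B)P(B)/P(A) = (6/91)/(89/364) = 24/89

24/89


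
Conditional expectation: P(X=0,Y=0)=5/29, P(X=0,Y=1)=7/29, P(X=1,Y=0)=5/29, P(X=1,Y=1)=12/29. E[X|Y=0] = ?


P(Y=0) = 10/29
E[X|Y=0] = (0*5 + 1*5)/10 = 5/10 = 1/2

1/2


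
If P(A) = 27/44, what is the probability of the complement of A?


P(A') = 1 - P(A) = 1 - 27/44 = 17/44

17/44


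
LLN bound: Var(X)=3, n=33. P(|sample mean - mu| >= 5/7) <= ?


Var(Xbar) = Var(X)/n = 3/33
Chebyshev: P(|Xbar-mu| >= 5/7) <= Var(Xbar)/(5/7)^2 = (1/11)/(25/49) = 49/275

49/275


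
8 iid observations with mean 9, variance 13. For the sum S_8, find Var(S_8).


By independence, Var(S_n) = n*Var(X_1) = 8*13 = 104

104


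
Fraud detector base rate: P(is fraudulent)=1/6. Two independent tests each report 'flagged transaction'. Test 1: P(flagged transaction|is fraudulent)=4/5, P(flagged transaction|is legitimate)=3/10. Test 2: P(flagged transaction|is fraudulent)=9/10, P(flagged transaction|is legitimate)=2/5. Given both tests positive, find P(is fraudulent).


After test 1: P(+) = 4/5*1/6 + 3/10*5/6 = 23/60
P(B|+) = (2/15)/(23/60) = 8/23
After test 2 (use post1 as new prior): P(+) = 9/10*8/23 + 2/5*15/23 = 66/115
P(B|+,+) = (36/115)/(66/115) = 6/11

6/11


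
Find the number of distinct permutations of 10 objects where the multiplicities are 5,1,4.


10! = 3628800
Denominator: 5!=120 * 1!=1 * 4!=24
Coefficient = 3628800 / 2880 = 1260

1260


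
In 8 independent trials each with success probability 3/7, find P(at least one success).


P(at least one) = 1 - P(none)
P(none) = (1 - 3/7)^8 = (4/7)^8 = 65536/5764801
P(at least one) = 1 - 65536/5764801 = 5699265/5764801

5699265/5764801


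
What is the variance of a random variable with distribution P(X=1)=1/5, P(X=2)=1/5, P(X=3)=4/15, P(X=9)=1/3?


E[X] = 22/5, E[X^2] = 152/5
Var(X) = E[X^2] - (E[X])^2 = 152/5 - (22/5)^2 = 276/25

276/25


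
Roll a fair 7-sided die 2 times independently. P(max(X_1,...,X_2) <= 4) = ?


P(max <= 4) = P(all X_i <= 4) = (P(X_1 <= 4))^2
= (4/7)^2 = 16/49

16/49


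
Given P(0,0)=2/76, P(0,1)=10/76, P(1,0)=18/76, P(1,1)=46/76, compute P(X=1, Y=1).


Read from table: P(X=1, Y=1) = 46/76 = 23/38

23/38


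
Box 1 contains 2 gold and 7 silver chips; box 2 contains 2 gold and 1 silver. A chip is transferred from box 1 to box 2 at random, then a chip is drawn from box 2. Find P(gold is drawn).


P(transfer gold) = 2/9; P(transfer silver) = 7/9
If gold transferred: Urn II has 3 gold of 4, so P(gold|gold moved) = 3/4
If silver transferred: Urn II has 2 gold of 4, so P(gold|silver moved) = 1/2
By total probability: P(gold) = 2/9*3/4 + 7/9*1/2 = 5/9

5/9


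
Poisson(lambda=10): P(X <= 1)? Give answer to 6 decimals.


P(X<=1) = e^(-10)*10^0/0! + e^(-10)*10^1/1!
≈ 0.0000453999 + 0.0004539993
= 0.0004993992
≈ 0.000499

0.000499


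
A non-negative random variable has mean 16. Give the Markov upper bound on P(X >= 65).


Markov: P(X >= a) <= E[X]/a
P(X >= 65) <= 16/65

16/65


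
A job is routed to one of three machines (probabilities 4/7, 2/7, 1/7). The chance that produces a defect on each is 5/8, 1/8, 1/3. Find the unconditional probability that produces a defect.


P(A) = P(A|B1)P(B1) + P(A|B2)P(B2) + P(A|B3)P(B3)
= 5/8*4/7 + 1/8*2/7 + 1/3*1/7
= 5/14 + 1/28 + 1/21 = 37/84

37/84


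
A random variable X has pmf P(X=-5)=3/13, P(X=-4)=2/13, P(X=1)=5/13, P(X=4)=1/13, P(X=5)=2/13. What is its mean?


E[X] = sum(x * P(x))
= -5*3/13 - 4*2/13 + 1*5/13 + 4*1/13 + 5*2/13
= -4/13

-4/13


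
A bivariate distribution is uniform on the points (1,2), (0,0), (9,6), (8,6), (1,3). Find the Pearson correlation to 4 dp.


Cov(X,Y) = 8.4800, Var(X) = 14.9600, Var(Y) = 5.4400
rho = Cov/(sqrt(VarX)*sqrt(VarY)) = 0.9400

0.9400


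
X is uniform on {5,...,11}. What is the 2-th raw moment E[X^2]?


E[X^2] = (1/7) * sum(x^2 for x=5..11)
= 476/7 = 68

68


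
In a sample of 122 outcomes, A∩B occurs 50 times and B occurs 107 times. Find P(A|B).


P(A|B) = P(A∩B)/P(B) = (50/122)/(107/122) = 50/107

50/107


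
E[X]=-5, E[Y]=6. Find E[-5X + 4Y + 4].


E[-5X + 4Y + 4] = -5*E[X] + 4*E[Y] + 4
= (-5)*(-5) + (4)*(6) + (4)
= 25 + 24 + 4 = 53

53


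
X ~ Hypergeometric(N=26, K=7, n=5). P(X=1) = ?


P(X=1) = C(7,1)*C(19,4) / C(26,5)
= 7*3876 / 65780
= 27132/65780 = 6783/16445

6783/16445


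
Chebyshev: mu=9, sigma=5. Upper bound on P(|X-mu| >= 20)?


k = 20/5 = 4
Chebyshev: P(|X-mu| >= k*sigma) <= 1/k^2 = 1/4^2 = 1/16

1/16


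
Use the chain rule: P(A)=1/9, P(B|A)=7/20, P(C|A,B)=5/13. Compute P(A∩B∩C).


P(A∩B∩C) = P(A) * P(B|A) * P(C|A∩B)
= 1/9 * 7/20 * 5/13
= 7/180 * 5/13 = 7/468

7/468


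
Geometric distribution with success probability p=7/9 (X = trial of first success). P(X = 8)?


P(X=8) = (1-p)^7 * p = (2/9)^7 * 7/9
= 128/4782969 * 7/9 = 896/43046721

896/43046721
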